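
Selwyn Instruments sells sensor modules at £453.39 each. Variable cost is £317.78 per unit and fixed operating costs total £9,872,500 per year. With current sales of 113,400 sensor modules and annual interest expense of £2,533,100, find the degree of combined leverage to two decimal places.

5.17

Contribution at this volume is 113,400 × £135.61 = £15,378,174.00.
Operating income = contribution − fixed costs = £15,378,174.00 − £9,872,500 = £5,505,674.00. Interest = £2,533,100.00, so EBIT − I = £2,972,574.00.
DCL = contribution ÷ (EBIT − I) = £15,378,174.00 ÷ £2,972,574.00 = 5.1734.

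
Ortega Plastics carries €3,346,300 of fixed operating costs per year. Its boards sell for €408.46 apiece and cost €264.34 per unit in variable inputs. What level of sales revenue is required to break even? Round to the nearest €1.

Contribution margin per unit = €408.46 − €264.34 = €144.12, a CM ratio of €144.12 ÷ €408.46 = 0.3528.
Break-even revenue = fixed costs × price ÷ CM = €3,346,300 × €408.46 ÷ €144.12 = €9,483,970.

€9,483,970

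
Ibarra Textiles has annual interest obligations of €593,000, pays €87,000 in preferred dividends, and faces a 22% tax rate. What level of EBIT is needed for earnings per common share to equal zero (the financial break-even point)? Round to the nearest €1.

Preferred dividends are paid after tax, so their pre-tax equivalent is €87,000 ÷ (1 − 0.22) = €111,538.46.
Financial break-even EBIT = interest + D_p ÷ (1 − t) = €593,000 + €111,538.46 = €704,538.46.

€704,538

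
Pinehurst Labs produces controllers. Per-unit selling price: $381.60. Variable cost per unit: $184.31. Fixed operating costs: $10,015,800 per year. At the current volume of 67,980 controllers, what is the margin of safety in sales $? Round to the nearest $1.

Unit CM = price − variable cost = $381.60 − $184.31 = $197.29. Break-even units = $10,015,800 ÷ $197.29 = 50,766.89; break-even revenue = 50,766.89 × $381.60 = $19,372,645.75.
Current sales = 67,980 × $381.60 = $25,941,168.00.
Margin of safety = $25,941,168.00 − $19,372,645.75 = $6,568,522.

$6,568,522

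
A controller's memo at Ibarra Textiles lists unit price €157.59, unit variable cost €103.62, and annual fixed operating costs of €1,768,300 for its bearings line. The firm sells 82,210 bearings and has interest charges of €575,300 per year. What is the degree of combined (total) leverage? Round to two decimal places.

2.12

Total contribution margin = 82,210 × €53.97 = €4,436,873.70.
Operating income = contribution − fixed costs = €4,436,873.70 − €1,768,300 = €2,668,573.70. Interest = €575,300.00.
DOL = €4,436,873.70 ÷ €2,668,573.70 = 1.6626; DFL = €2,668,573.70 ÷ €2,093,273.70 = 1.2748.
Combined leverage = 1.6626 × 1.2748 = 2.1195.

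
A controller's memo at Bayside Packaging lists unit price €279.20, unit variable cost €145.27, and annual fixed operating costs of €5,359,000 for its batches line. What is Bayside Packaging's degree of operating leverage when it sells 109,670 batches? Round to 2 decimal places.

Contribution at this volume is 109,670 × €133.93 = €14,688,103.10.
Operating income = contribution − fixed costs = €14,688,103.10 − €5,359,000 = €9,329,103.10.
DOL = contribution ÷ EBIT = €14,688,103.10 ÷ €9,329,103.10 = 1.5744.

1.57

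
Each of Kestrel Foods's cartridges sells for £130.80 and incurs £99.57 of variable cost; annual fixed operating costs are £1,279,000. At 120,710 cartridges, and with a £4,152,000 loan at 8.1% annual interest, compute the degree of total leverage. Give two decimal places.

At 120,710 units, contribution = 120,710 × £31.23 = £3,769,773.30.
Subtracting fixed costs: EBIT = £3,769,773.30 − £1,279,000 = £2,490,773.30. Interest = £336,312.00, so EBIT − I = £2,154,461.30.
DCL = contribution ÷ (EBIT − I) = £3,769,773.30 ÷ £2,154,461.30 = 1.7498.

1.75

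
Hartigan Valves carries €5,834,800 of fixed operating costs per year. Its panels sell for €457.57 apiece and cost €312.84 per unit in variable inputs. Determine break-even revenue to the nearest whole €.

€18,446,966

CM per unit = €457.57 − €312.84 = €144.73; CM ratio = €144.73 / €457.57 = 0.3163.
Break-even revenue = fixed costs × price ÷ CM = €5,834,800 × €457.57 ÷ €144.73 = €18,446,966.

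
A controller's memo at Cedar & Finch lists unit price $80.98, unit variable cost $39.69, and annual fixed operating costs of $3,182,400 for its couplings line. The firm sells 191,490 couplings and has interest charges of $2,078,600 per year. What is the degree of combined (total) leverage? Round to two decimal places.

2.99

Total contribution margin = 191,490 × $41.29 = $7,906,622.10.
Operating income = contribution − fixed costs = $7,906,622.10 − $3,182,400 = $4,724,222.10. Interest = $2,078,600.00, so EBIT − I = $2,645,622.10.
Degree of total leverage = total CM / (EBIT − interest) = $7,906,622.10 / $2,645,622.10 = 2.9886.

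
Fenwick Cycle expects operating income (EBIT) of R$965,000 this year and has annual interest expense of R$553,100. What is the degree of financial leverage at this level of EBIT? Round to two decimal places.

2.34

Annual interest charges come to R$553,100.00.
DFL = EBIT ÷ (EBIT − I) = R$965,000 ÷ (R$965,000 − R$553,100.00) = R$965,000 ÷ R$411,900.00 = 2.3428.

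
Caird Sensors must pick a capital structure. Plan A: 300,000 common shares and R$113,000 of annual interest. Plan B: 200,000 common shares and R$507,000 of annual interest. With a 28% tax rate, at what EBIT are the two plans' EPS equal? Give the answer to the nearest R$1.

Set EPS_A = EPS_B: (EBIT − R$113,000)(1 − 0.28) ÷ 300,000 = (EBIT − R$507,000)(1 − 0.28) ÷ 200,000.
Cancelling (1 − t) and cross-multiplying: 200,000·(EBIT − 113,000) = 300,000·(EBIT − 507,000).
Solving, EBIT = (507,000·300,000 − 113,000·200,000) / (300,000 − 200,000) = 129,500,000,000 / 100,000 = 1,295,000.00.

R$1,295,000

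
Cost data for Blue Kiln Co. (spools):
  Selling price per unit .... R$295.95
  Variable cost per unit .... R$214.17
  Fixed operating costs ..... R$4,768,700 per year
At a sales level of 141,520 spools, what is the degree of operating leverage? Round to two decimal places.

Contribution at this volume is 141,520 × R$81.78 = R$11,573,505.60.
Operating income = contribution − fixed costs = R$11,573,505.60 − R$4,768,700 = R$6,804,805.60.
DOL = contribution ÷ EBIT = R$11,573,505.60 ÷ R$6,804,805.60 = 1.7008.

1.70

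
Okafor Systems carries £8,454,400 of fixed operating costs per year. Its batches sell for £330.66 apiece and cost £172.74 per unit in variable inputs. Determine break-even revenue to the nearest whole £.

£17,702,203

Contribution margin per unit = £330.66 − £172.74 = £157.92, a CM ratio of £157.92 ÷ £330.66 = 0.4776.
Break-even revenue = fixed costs × price ÷ CM = £8,454,400 × £330.66 ÷ £157.92 = £17,702,203.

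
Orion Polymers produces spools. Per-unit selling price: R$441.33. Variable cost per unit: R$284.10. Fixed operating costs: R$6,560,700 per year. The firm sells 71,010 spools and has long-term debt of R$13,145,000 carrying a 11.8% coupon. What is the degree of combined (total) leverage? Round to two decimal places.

Contribution at this volume is 71,010 × R$157.23 = R$11,164,902.30.
EBIT = R$11,164,902.30 − R$6,560,700 = R$4,604,202.30. Interest = R$1,551,110.00.
DOL = R$11,164,902.30 ÷ R$4,604,202.30 = 2.4249; DFL = R$4,604,202.30 ÷ R$3,053,092.30 = 1.5080.
DCL = DOL × DFL = 2.4249 × 1.5080 = 3.6567.

3.66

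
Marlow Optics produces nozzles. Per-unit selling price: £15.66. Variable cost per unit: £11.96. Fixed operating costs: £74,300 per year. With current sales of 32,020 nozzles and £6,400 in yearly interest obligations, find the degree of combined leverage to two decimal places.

Total contribution margin = 32,020 × £3.70 = £118,474.00.
Subtracting fixed costs: EBIT = £118,474.00 − £74,300 = £44,174.00. Interest = £6,400.00, so EBIT − I = £37,774.00.
Degree of total leverage = total CM / (EBIT − interest) = £118,474.00 / £37,774.00 = 3.1364.

3.14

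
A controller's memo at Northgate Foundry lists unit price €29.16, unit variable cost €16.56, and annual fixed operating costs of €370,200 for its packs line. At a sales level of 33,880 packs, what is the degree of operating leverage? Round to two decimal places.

7.53

At 33,880 units, contribution = 33,880 × €12.60 = €426,888.00.
EBIT = €426,888.00 − €370,200 = €56,688.00.
So DOL = total CM / EBIT = €426,888.00 / €56,688.00 = 7.5305.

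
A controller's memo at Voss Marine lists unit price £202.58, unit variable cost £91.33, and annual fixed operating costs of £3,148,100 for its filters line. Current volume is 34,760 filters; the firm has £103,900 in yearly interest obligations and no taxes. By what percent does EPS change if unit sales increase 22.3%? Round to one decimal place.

Contribution at this volume is 34,760 × £111.25 = £3,867,050.00.
Subtracting fixed costs: EBIT = £3,867,050.00 − £3,148,100 = £718,950.00.
Interest = £103,900.00, so EBIT − I = £615,050.00.
DCL = total CM / (EBIT − I) = £3,867,050.00 / £615,050.00 = 6.2874.
%ΔEPS = DCL × %ΔSales = 6.2874 × +22.3% = +140.2%.

+140.2%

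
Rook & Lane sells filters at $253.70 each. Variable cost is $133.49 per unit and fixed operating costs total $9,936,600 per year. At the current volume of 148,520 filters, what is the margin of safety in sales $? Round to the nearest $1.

Contribution margin per unit = $253.70 − $133.49 = $120.21. Break-even units = $9,936,600 ÷ $120.21 = 82,660.34; break-even revenue = 82,660.34 × $253.70 = $20,970,929.37.
Current sales = 148,520 × $253.70 = $37,679,524.00.
Margin of safety = $37,679,524.00 − $20,970,929.37 = $16,708,595.

$16,708,595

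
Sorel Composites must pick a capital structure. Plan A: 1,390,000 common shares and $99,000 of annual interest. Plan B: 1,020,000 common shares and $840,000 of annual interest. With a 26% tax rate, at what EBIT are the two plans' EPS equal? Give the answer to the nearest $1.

$2,882,757

At indifference, (EBIT − 99,000)(1 − t)/1,390,000 = (EBIT − 840,000)(1 − t)/1,020,000.
The (1 − t) factor cancels: (EBIT − 99,000) × 1,020,000 = (EBIT − 840,000) × 1,390,000.
EBIT × (1,390,000 − 1,020,000) = 840,000 × 1,390,000 − 99,000 × 1,020,000 = 1,066,620,000,000, so EBIT = 1,066,620,000,000 ÷ 370,000 = 2,882,756.76.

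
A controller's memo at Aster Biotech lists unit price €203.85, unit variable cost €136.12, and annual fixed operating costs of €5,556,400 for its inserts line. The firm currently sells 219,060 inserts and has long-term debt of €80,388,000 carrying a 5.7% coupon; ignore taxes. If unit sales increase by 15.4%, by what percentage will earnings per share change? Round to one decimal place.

At 219,060 units, contribution = 219,060 × €67.73 = €14,836,933.80.
Subtracting fixed costs: EBIT = €14,836,933.80 − €5,556,400 = €9,280,533.80.
Interest = €4,582,116.00, so EBIT − I = €4,698,417.80.
DCL = total CM / (EBIT − I) = €14,836,933.80 / €4,698,417.80 = 3.1579.
EPS therefore changes by 3.1579 × (+15.4%) = +48.6%.

+48.6%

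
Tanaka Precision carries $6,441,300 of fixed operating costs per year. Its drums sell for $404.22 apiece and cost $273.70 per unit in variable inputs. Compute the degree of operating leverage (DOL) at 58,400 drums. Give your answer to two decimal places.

6.45

At 58,400 units, contribution = 58,400 × $130.52 = $7,622,368.00.
Operating income = contribution − fixed costs = $7,622,368.00 − $6,441,300 = $1,181,068.00.
Degree of operating leverage = $7,622,368.00 / $1,181,068.00 = 6.4538.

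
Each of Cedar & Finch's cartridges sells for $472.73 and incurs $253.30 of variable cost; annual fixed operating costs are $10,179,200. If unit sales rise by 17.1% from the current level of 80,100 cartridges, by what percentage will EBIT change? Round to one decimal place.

Contribution at this volume is 80,100 × $219.43 = $17,576,343.00.
Operating income = contribution − fixed costs = $17,576,343.00 − $10,179,200 = $7,397,143.00.
DOL = contribution ÷ EBIT = $17,576,343.00 ÷ $7,397,143.00 = 2.3761.
%ΔEBIT = DOL × %ΔSales = 2.3761 × +17.1% = +40.6%.

+40.6%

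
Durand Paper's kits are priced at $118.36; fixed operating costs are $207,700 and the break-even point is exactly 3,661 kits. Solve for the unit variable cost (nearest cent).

Contribution per unit must be FC / Q = $207,700 / 3,661 = $56.7331.
Hence VC = price − CM = $118.36 − $56.7331 = $61.63.

$61.63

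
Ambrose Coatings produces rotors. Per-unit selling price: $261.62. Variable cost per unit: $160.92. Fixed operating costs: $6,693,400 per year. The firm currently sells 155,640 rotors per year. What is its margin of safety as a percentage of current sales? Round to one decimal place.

57.3%

Unit CM = price − variable cost = $261.62 − $160.92 = $100.70. Break-even units = $6,693,400 ÷ $100.70 = 66,468.72; break-even revenue = 66,468.72 × $261.62 = $17,389,546.26.
Actual sales revenue = 155,640 × $261.62 = $40,718,536.80.
Margin of safety = ($40,718,536.80 − $17,389,546.26) ÷ $40,718,536.80 = 57.3%.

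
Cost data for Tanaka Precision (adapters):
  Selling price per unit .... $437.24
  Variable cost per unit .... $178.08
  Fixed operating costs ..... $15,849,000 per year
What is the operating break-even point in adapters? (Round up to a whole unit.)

Each unit contributes $437.24 − $178.08 = $259.16.
Break-even Q = $15,849,000 / $259.16 = 61,155.27 → 61,156 adapters.

61,156 adapters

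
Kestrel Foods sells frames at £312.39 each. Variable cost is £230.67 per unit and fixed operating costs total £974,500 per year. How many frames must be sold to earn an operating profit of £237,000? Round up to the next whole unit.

14,826 frames

Each unit contributes £312.39 − £230.67 = £81.72.
Required volume = (fixed costs + target profit) ÷ CM = (£974,500 + £237,000) ÷ £81.72 = 14,825.01, so 14,826 frames.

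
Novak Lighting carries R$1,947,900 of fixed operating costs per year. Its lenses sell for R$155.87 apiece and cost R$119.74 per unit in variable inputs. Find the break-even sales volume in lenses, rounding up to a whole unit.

Contribution margin per unit = R$155.87 − R$119.74 = R$36.13.
Break-even Q = R$1,947,900 / R$36.13 = 53,913.65 → 53,914 lenses.

53,914 lenses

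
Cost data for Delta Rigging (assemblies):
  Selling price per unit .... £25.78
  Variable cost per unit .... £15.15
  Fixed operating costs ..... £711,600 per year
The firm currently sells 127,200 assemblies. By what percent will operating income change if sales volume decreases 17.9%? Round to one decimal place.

-37.8%

Contribution at this volume is 127,200 × £10.63 = £1,352,136.00.
Subtracting fixed costs: EBIT = £1,352,136.00 − £711,600 = £640,536.00.
So DOL = total CM / EBIT = £1,352,136.00 / £640,536.00 = 2.1109.
So EBIT moves 2.1109 × (-17.9%) = -37.8%.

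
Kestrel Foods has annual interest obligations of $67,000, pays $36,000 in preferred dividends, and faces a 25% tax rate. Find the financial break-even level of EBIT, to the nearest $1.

$115,000

Preferred dividends are paid after tax, so their pre-tax equivalent is $36,000 ÷ (1 − 0.25) = $48,000.00.
Financial break-even EBIT = interest + D_p ÷ (1 − t) = $67,000 + $48,000.00 = $115,000.00.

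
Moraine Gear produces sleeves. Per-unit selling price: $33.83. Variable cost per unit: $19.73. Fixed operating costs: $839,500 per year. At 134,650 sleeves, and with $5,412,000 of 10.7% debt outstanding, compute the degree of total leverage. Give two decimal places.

3.96

At 134,650 units, contribution = 134,650 × $14.10 = $1,898,565.00.
Operating income = contribution − fixed costs = $1,898,565.00 − $839,500 = $1,059,065.00. Interest = $579,084.00, so EBIT − I = $479,981.00.
Degree of total leverage = total CM / (EBIT − interest) = $1,898,565.00 / $479,981.00 = 3.9555.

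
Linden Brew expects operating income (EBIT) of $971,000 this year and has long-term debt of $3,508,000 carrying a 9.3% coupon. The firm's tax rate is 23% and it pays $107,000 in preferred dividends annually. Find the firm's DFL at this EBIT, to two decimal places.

Annual interest charges come to $326,244.00.
Preferred dividends grossed up pre-tax: $107,000 / (1 − 0.23) = $138,961.04.
DFL = EBIT ÷ [EBIT − I − D_p/(1−t)] = $971,000 ÷ [$971,000 − $326,244.00 − $138,961.04] = $971,000 ÷ $505,794.96 = 1.9198.

1.92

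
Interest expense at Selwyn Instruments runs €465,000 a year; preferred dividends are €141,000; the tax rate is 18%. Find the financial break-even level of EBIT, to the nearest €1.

Grossing the preferred dividend up to pre-tax terms: €141,000 / (1 − 0.18) = €171,951.22.
EPS = 0 when EBIT covers interest plus the pre-tax preferred burden: €465,000 + €171,951.22 = €636,951.22.

€636,951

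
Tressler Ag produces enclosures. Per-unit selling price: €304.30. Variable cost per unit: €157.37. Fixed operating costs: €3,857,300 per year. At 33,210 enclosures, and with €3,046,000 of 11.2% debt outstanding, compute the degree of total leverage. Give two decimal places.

7.16

Total contribution margin = 33,210 × €146.93 = €4,879,545.30.
Operating income = contribution − fixed costs = €4,879,545.30 − €3,857,300 = €1,022,245.30. Interest = €341,152.00, so EBIT − I = €681,093.30.
DCL = contribution ÷ (EBIT − I) = €4,879,545.30 ÷ €681,093.30 = 7.1643.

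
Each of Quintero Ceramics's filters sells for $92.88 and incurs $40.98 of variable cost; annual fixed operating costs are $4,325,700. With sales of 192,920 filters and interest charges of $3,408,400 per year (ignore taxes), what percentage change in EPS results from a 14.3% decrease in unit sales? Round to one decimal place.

-62.8%

Total contribution margin = 192,920 × $51.90 = $10,012,548.00.
Subtracting fixed costs: EBIT = $10,012,548.00 − $4,325,700 = $5,686,848.00.
After interest of $3,408,400.00, pre-tax earnings = $2,278,448.00.
DCL = total CM / (EBIT − I) = $10,012,548.00 / $2,278,448.00 = 4.3945.
EPS therefore changes by 4.3945 × (-14.3%) = -62.8%.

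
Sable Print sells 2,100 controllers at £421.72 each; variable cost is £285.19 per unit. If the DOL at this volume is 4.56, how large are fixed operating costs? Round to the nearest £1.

Total contribution margin = 2,100 × £136.53 = £286,713.00.
DOL = contribution / EBIT, so EBIT = £286,713.00 / 4.56 = £62,875.66.
Fixed costs = CM − EBIT = £286,713.00 − £62,875.66 = £223,837.

£223,837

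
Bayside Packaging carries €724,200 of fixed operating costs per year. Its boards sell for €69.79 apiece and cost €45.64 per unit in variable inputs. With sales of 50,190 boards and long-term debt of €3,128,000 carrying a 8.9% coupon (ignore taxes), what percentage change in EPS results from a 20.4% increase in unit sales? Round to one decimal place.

Contribution at this volume is 50,190 × €24.15 = €1,212,088.50.
Subtracting fixed costs: EBIT = €1,212,088.50 − €724,200 = €487,888.50.
After interest of €278,392.00, pre-tax earnings = €209,496.50.
DCL = total CM / (EBIT − I) = €1,212,088.50 / €209,496.50 = 5.7857.
EPS therefore changes by 5.7857 × (+20.4%) = +118.0%.

+118.0%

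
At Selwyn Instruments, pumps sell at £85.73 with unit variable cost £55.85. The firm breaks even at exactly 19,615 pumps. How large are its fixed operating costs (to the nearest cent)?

Contribution margin per unit = £85.73 − £55.85 = £29.88.
Since BE = FC / CM, FC = 19,615 × £29.88 = £586,096.20.

£586,096.20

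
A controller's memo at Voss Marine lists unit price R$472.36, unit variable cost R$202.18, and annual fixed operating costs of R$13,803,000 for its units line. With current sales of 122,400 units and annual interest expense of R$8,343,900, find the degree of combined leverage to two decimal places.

3.03

At 122,400 units, contribution = 122,400 × R$270.18 = R$33,070,032.00.
EBIT = R$33,070,032.00 − R$13,803,000 = R$19,267,032.00. Interest = R$8,343,900.00.
DOL = R$33,070,032.00 ÷ R$19,267,032.00 = 1.7164; DFL = R$19,267,032.00 ÷ R$10,923,132.00 = 1.7639.
Combined leverage = 1.7164 × 1.7639 = 3.0276.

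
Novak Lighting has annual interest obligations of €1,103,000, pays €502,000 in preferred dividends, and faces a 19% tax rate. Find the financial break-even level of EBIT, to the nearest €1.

Grossing the preferred dividend up to pre-tax terms: €502,000 / (1 − 0.19) = €619,753.09.
EPS = 0 when EBIT covers interest plus the pre-tax preferred burden: €1,103,000 + €619,753.09 = €1,722,753.09.

€1,722,753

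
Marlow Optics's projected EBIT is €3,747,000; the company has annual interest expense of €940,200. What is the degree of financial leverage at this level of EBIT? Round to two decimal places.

Interest = €940,200.00.
DFL = EBIT ÷ (EBIT − I) = €3,747,000 ÷ (€3,747,000 − €940,200.00) = €3,747,000 ÷ €2,806,800.00 = 1.3350.

1.33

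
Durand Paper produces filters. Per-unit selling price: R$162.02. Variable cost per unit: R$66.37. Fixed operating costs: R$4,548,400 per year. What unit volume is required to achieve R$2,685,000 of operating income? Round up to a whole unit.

75,624 filters

Contribution margin per unit = R$162.02 − R$66.37 = R$95.65.
Need Q such that Q × R$95.65 − R$4,548,400 = R$2,685,000, i.e. Q = R$7,233,400 / R$95.65 = 75,623.63 → 75,624.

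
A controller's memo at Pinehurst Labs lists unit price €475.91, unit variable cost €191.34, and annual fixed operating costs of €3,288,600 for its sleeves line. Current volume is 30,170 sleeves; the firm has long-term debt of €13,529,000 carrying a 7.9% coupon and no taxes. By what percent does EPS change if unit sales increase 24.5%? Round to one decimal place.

Total contribution margin = 30,170 × €284.57 = €8,585,476.90.
Subtracting fixed costs: EBIT = €8,585,476.90 − €3,288,600 = €5,296,876.90.
Interest = €1,068,791.00, so EBIT − I = €4,228,085.90.
Degree of combined leverage = contribution ÷ (EBIT − I) = €8,585,476.90 ÷ €4,228,085.90 = 2.0306.
EPS therefore changes by 2.0306 × (+24.5%) = +49.7%.

+49.7%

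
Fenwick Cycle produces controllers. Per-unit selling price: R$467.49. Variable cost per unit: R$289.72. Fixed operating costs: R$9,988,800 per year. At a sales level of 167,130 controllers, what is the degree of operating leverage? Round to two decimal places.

1.51

At 167,130 units, contribution = 167,130 × R$177.77 = R$29,710,700.10.
Operating income = contribution − fixed costs = R$29,710,700.10 − R$9,988,800 = R$19,721,900.10.
DOL = contribution ÷ EBIT = R$29,710,700.10 ÷ R$19,721,900.10 = 1.5065.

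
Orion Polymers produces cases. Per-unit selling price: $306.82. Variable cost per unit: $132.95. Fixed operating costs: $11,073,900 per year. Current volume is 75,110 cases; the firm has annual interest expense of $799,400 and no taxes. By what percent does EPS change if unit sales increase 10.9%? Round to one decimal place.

At 75,110 units, contribution = 75,110 × $173.87 = $13,059,375.70.
Operating income = contribution − fixed costs = $13,059,375.70 − $11,073,900 = $1,985,475.70.
Interest = $799,400.00, so EBIT − I = $1,186,075.70.
Degree of combined leverage = contribution ÷ (EBIT − I) = $13,059,375.70 ÷ $1,186,075.70 = 11.0106.
EPS therefore changes by 11.0106 × (+10.9%) = +120.0%.

+120.0%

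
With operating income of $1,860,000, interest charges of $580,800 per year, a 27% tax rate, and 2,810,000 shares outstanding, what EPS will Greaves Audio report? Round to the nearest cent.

$0.33

Pre-tax income = $1,860,000 − $580,800.00 = $1,279,200.00.
Net income = $1,279,200.00 × (1 − 0.27) = $933,816.00.
EPS = $933,816.00 ÷ 2,810,000 = $0.33.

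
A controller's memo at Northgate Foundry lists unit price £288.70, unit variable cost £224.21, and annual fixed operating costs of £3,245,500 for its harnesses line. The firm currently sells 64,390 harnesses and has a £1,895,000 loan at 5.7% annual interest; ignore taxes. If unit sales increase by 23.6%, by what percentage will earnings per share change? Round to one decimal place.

At 64,390 units, contribution = 64,390 × £64.49 = £4,152,511.10.
Subtracting fixed costs: EBIT = £4,152,511.10 − £3,245,500 = £907,011.10.
Interest = £108,015.00, so EBIT − I = £798,996.10.
DCL = total CM / (EBIT − I) = £4,152,511.10 / £798,996.10 = 5.1972.
%ΔEPS = DCL × %ΔSales = 5.1972 × +23.6% = +122.7%.

+122.7%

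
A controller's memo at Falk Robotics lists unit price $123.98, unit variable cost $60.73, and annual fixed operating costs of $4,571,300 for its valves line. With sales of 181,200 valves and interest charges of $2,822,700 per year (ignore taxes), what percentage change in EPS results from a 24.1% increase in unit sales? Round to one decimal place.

At 181,200 units, contribution = 181,200 × $63.25 = $11,460,900.00.
EBIT = $11,460,900.00 − $4,571,300 = $6,889,600.00.
After interest of $2,822,700.00, pre-tax earnings = $4,066,900.00.
Degree of combined leverage = contribution ÷ (EBIT − I) = $11,460,900.00 ÷ $4,066,900.00 = 2.8181.
%ΔEPS = DCL × %ΔSales = 2.8181 × +24.1% = +67.9%.

+67.9%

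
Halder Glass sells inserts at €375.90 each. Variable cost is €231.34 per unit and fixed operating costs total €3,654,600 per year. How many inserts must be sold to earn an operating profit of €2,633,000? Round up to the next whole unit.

43,495 inserts

Unit CM = price − variable cost = €375.90 − €231.34 = €144.56.
Need Q such that Q × €144.56 − €3,654,600 = €2,633,000, i.e. Q = €6,287,600 / €144.56 = 43,494.74 → 43,495.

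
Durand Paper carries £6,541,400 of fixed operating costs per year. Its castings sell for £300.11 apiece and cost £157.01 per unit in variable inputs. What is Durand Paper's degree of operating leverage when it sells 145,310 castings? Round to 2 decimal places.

Total contribution margin = 145,310 × £143.10 = £20,793,861.00.
EBIT = £20,793,861.00 − £6,541,400 = £14,252,461.00.
DOL = contribution ÷ EBIT = £20,793,861.00 ÷ £14,252,461.00 = 1.4590.

1.46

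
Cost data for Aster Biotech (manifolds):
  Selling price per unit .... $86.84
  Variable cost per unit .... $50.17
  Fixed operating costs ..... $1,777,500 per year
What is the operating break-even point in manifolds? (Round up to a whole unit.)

48,473 manifolds

Contribution margin per unit = $86.84 − $50.17 = $36.67.
Units to break even: $1,777,500 ÷ $36.67 = 48,472.87, rounded up to 48,473.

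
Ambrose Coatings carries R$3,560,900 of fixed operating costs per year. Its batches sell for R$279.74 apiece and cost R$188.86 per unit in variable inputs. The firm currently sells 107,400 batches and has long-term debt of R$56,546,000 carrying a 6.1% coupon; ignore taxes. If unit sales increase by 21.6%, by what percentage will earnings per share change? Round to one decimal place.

Contribution at this volume is 107,400 × R$90.88 = R$9,760,512.00.
EBIT = R$9,760,512.00 − R$3,560,900 = R$6,199,612.00.
After interest of R$3,449,306.00, pre-tax earnings = R$2,750,306.00.
Degree of combined leverage = contribution ÷ (EBIT − I) = R$9,760,512.00 ÷ R$2,750,306.00 = 3.5489.
EPS therefore changes by 3.5489 × (+21.6%) = +76.7%.

+76.7%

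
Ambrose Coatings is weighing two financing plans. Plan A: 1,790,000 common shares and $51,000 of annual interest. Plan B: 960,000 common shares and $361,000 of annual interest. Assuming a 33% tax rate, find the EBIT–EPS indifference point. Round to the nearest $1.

$719,554

Set EPS_A = EPS_B: (EBIT − $51,000)(1 − 0.33) ÷ 1,790,000 = (EBIT − $361,000)(1 − 0.33) ÷ 960,000.
Cancelling (1 − t) and cross-multiplying: 960,000·(EBIT − 51,000) = 1,790,000·(EBIT − 361,000).
Solving, EBIT = (361,000·1,790,000 − 51,000·960,000) / (1,790,000 − 960,000) = 597,230,000,000 / 830,000 = 719,554.22.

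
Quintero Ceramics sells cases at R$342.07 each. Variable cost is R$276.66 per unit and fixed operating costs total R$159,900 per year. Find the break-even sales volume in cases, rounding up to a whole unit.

Each unit contributes R$342.07 − R$276.66 = R$65.41.
Units to break even: R$159,900 ÷ R$65.41 = 2,444.58, rounded up to 2,445.

2,445 cases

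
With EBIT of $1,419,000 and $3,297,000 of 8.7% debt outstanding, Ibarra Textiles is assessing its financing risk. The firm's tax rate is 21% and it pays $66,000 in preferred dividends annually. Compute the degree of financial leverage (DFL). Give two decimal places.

Interest = $286,839.00.
Pre-tax preferred-dividend burden = $66,000 ÷ (1 − 0.21) = $83,544.30.
DFL = EBIT ÷ [EBIT − I − D_p/(1−t)] = $1,419,000 ÷ [$1,419,000 − $286,839.00 − $83,544.30] = $1,419,000 ÷ $1,048,616.70 = 1.3532.

1.35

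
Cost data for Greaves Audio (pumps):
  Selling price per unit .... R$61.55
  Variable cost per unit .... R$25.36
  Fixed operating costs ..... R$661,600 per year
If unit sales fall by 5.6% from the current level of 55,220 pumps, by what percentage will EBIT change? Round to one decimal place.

-8.4%

Total contribution margin = 55,220 × R$36.19 = R$1,998,411.80.
Subtracting fixed costs: EBIT = R$1,998,411.80 − R$661,600 = R$1,336,811.80.
Degree of operating leverage = R$1,998,411.80 / R$1,336,811.80 = 1.4949.
So EBIT moves 1.4949 × (-5.6%) = -8.4%.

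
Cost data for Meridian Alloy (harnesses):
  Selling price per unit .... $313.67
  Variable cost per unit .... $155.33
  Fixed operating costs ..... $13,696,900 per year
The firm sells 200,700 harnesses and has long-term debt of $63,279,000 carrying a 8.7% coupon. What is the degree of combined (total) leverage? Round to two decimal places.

Contribution at this volume is 200,700 × $158.34 = $31,778,838.00.
Subtracting fixed costs: EBIT = $31,778,838.00 − $13,696,900 = $18,081,938.00. Interest = $5,505,273.00, so EBIT − I = $12,576,665.00.
Degree of total leverage = total CM / (EBIT − interest) = $31,778,838.00 / $12,576,665.00 = 2.5268.

2.53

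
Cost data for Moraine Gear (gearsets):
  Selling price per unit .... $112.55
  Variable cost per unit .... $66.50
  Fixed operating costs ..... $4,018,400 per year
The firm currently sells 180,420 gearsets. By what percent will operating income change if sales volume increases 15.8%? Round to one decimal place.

+30.6%

Contribution at this volume is 180,420 × $46.05 = $8,308,341.00.
Subtracting fixed costs: EBIT = $8,308,341.00 − $4,018,400 = $4,289,941.00.
So DOL = total CM / EBIT = $8,308,341.00 / $4,289,941.00 = 1.9367.
So EBIT moves 1.9367 × (+15.8%) = +30.6%.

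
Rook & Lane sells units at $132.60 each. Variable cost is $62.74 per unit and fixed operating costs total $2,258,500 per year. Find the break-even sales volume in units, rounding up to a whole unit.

Unit CM = price − variable cost = $132.60 − $62.74 = $69.86.
Units to break even: $2,258,500 ÷ $69.86 = 32,328.94, rounded up to 32,329.

32,329 units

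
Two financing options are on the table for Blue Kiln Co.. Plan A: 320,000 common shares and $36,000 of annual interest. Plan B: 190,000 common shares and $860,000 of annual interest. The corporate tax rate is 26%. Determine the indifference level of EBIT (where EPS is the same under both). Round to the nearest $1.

$2,064,308

Set EPS_A = EPS_B: (EBIT − $36,000)(1 − 0.26) ÷ 320,000 = (EBIT − $860,000)(1 − 0.26) ÷ 190,000.
The (1 − t) factor cancels: (EBIT − 36,000) × 190,000 = (EBIT − 860,000) × 320,000.
EBIT × (320,000 − 190,000) = 860,000 × 320,000 − 36,000 × 190,000 = 268,360,000,000, so EBIT = 268,360,000,000 ÷ 130,000 = 2,064,307.69.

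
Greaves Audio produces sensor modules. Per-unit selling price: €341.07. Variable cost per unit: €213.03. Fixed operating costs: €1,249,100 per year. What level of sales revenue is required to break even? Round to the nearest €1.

Contribution margin per unit = €341.07 − €213.03 = €128.04, a CM ratio of €128.04 ÷ €341.07 = 0.3754.
Break-even revenue = fixed costs × price ÷ CM = €1,249,100 × €341.07 ÷ €128.04 = €3,327,324.

€3,327,324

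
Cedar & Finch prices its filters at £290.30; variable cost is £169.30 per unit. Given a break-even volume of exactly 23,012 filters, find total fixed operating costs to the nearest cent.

£2,784,452.00

Unit CM = price − variable cost = £290.30 − £169.30 = £121.00.
Since BE = FC / CM, FC = 23,012 × £121.00 = £2,784,452.00.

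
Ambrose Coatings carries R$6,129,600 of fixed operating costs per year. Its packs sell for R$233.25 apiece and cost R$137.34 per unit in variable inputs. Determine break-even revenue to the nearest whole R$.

R$14,906,988

Contribution margin per unit = R$233.25 − R$137.34 = R$95.91, a CM ratio of R$95.91 ÷ R$233.25 = 0.4112.
Break-even sales = FC ÷ CM ratio = R$6,129,600 × R$233.25 / R$95.91 = R$14,906,988.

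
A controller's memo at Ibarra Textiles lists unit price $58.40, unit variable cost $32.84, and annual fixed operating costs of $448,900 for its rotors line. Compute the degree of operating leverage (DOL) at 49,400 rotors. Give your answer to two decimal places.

1.55

At 49,400 units, contribution = 49,400 × $25.56 = $1,262,664.00.
EBIT = $1,262,664.00 − $448,900 = $813,764.00.
Degree of operating leverage = $1,262,664.00 / $813,764.00 = 1.5516.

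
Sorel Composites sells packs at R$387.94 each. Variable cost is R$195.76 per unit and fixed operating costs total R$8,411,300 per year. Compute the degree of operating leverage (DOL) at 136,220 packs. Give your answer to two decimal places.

1.47

Total contribution margin = 136,220 × R$192.18 = R$26,178,759.60.
EBIT = R$26,178,759.60 − R$8,411,300 = R$17,767,459.60.
Degree of operating leverage = R$26,178,759.60 / R$17,767,459.60 = 1.4734.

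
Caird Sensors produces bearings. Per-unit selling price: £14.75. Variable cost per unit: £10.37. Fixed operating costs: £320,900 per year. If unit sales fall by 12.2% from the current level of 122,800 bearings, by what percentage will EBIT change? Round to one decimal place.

Total contribution margin = 122,800 × £4.38 = £537,864.00.
Operating income = contribution − fixed costs = £537,864.00 − £320,900 = £216,964.00.
Degree of operating leverage = £537,864.00 / £216,964.00 = 2.4790.
So EBIT moves 2.4790 × (-12.2%) = -30.2%.

-30.2%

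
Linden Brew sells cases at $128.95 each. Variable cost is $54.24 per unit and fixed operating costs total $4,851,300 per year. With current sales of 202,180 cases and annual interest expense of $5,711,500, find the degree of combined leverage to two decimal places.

At 202,180 units, contribution = 202,180 × $74.71 = $15,104,867.80.
Operating income = contribution − fixed costs = $15,104,867.80 − $4,851,300 = $10,253,567.80. Interest = $5,711,500.00.
DOL = $15,104,867.80 ÷ $10,253,567.80 = 1.4731; DFL = $10,253,567.80 ÷ $4,542,067.80 = 2.2575.
Combined leverage = 1.4731 × 2.2575 = 3.3255.

3.33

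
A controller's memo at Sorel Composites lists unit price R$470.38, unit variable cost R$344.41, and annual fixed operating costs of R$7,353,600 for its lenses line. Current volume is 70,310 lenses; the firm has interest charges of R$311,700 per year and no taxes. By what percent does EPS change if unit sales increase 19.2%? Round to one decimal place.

Total contribution margin = 70,310 × R$125.97 = R$8,856,950.70.
EBIT = R$8,856,950.70 − R$7,353,600 = R$1,503,350.70.
After interest of R$311,700.00, pre-tax earnings = R$1,191,650.70.
DCL = total CM / (EBIT − I) = R$8,856,950.70 / R$1,191,650.70 = 7.4325.
EPS therefore changes by 7.4325 × (+19.2%) = +142.7%.

+142.7%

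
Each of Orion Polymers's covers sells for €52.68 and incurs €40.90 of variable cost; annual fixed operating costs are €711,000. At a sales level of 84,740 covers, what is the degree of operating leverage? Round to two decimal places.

At 84,740 units, contribution = 84,740 × €11.78 = €998,237.20.
Subtracting fixed costs: EBIT = €998,237.20 − €711,000 = €287,237.20.
DOL = contribution ÷ EBIT = €998,237.20 ÷ €287,237.20 = 3.4753.

3.48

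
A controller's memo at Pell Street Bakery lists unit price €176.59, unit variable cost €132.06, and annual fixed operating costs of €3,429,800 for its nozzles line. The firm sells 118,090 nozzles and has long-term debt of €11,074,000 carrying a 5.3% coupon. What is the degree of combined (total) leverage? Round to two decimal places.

4.23

Contribution at this volume is 118,090 × €44.53 = €5,258,547.70.
EBIT = €5,258,547.70 − €3,429,800 = €1,828,747.70. Interest = €586,922.00, so EBIT − I = €1,241,825.70.
Degree of total leverage = total CM / (EBIT − interest) = €5,258,547.70 / €1,241,825.70 = 4.2345.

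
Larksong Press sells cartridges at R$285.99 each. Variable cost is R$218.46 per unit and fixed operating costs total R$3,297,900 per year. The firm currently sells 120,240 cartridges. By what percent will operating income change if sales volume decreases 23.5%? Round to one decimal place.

-39.6%

Contribution at this volume is 120,240 × R$67.53 = R$8,119,807.20.
Operating income = contribution − fixed costs = R$8,119,807.20 − R$3,297,900 = R$4,821,907.20.
DOL = contribution ÷ EBIT = R$8,119,807.20 ÷ R$4,821,907.20 = 1.6839.
%ΔEBIT = DOL × %ΔSales = 1.6839 × -23.5% = -39.6%.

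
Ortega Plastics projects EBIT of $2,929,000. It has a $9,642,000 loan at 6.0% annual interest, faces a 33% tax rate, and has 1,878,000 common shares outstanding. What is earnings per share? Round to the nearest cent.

Interest = $578,520.00, so EBT = $2,929,000 − $578,520.00 = $2,350,480.00.
Net income = $2,350,480.00 × (1 − 0.33) = $1,574,821.60.
EPS = $1,574,821.60 ÷ 1,878,000 = $0.84.

$0.84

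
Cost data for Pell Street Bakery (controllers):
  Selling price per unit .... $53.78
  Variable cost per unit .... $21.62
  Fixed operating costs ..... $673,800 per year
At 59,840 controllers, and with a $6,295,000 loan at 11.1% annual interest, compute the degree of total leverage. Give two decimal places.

3.49

Contribution at this volume is 59,840 × $32.16 = $1,924,454.40.
Subtracting fixed costs: EBIT = $1,924,454.40 − $673,800 = $1,250,654.40. Interest = $698,745.00, so EBIT − I = $551,909.40.
DCL = contribution ÷ (EBIT − I) = $1,924,454.40 ÷ $551,909.40 = 3.4869.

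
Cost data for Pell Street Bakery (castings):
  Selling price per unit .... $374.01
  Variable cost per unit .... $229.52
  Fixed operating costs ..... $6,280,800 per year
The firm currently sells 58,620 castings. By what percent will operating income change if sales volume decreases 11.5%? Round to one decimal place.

Total contribution margin = 58,620 × $144.49 = $8,470,003.80.
Subtracting fixed costs: EBIT = $8,470,003.80 − $6,280,800 = $2,189,203.80.
So DOL = total CM / EBIT = $8,470,003.80 / $2,189,203.80 = 3.8690.
%ΔEBIT = DOL × %ΔSales = 3.8690 × -11.5% = -44.5%.

-44.5%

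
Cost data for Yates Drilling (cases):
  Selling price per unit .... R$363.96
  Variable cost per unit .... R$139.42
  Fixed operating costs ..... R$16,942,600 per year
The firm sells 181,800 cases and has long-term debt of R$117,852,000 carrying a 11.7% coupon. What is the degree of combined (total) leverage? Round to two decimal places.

Contribution at this volume is 181,800 × R$224.54 = R$40,821,372.00.
Operating income = contribution − fixed costs = R$40,821,372.00 − R$16,942,600 = R$23,878,772.00. Interest = R$13,788,684.00, so EBIT − I = R$10,090,088.00.
Degree of total leverage = total CM / (EBIT − interest) = R$40,821,372.00 / R$10,090,088.00 = 4.0457.

4.05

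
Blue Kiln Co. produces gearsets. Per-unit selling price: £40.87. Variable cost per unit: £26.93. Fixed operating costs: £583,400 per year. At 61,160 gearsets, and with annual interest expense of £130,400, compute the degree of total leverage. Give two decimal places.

6.14

At 61,160 units, contribution = 61,160 × £13.94 = £852,570.40.
Subtracting fixed costs: EBIT = £852,570.40 − £583,400 = £269,170.40. Interest = £130,400.00.
DOL = £852,570.40 ÷ £269,170.40 = 3.1674; DFL = £269,170.40 ÷ £138,770.40 = 1.9397.
DCL = DOL × DFL = 3.1674 × 1.9397 = 6.1438.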